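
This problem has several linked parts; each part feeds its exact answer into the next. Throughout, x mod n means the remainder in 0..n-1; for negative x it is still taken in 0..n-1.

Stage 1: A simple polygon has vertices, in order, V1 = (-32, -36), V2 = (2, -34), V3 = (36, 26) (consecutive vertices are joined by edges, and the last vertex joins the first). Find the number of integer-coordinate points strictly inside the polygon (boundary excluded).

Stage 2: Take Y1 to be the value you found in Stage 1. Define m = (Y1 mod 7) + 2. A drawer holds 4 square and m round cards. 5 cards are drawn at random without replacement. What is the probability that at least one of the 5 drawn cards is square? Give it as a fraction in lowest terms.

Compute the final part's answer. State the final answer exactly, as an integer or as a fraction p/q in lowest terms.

Stage 1: cross terms: (-32*-34 - 2*-36)=1160, (2*26 - 36*-34)=1276, (36*-36 - -32*26)=-464; twice the area = |1972| = 1972; area = 986; boundary points = 2 + 2 + 2 = 6; strictly interior points = area - boundary/2 + 1 = 984; answer 984
Stage 2: Y1 = 984; m = 6; total draws C(10,5) = 252; complement C(6,5) = 6; favorable 252 - 6 = 246; P = 41/42; answer 41/42

41/42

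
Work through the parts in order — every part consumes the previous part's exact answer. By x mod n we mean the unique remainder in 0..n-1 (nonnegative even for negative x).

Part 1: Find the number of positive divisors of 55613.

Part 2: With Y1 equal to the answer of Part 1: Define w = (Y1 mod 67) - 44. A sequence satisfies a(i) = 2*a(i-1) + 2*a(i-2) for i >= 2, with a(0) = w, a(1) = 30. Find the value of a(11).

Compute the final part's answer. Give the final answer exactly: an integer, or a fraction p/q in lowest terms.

Part 1: 55613 = 19 * 2927; number of divisors = (1+1) * (1+1) = 4; answer 4
Part 2: Y1 = 4; w = -40; a(2) = 2*(30) + 2*(-40) = -20; iterating: a(2)=-20, a(3)=20, a(4)=0, a(5)=40, a(6)=80, a(7)=240, a(8)=640, a(9)=1760, a(10)=4800, a(11)=13120; answer 13120

13120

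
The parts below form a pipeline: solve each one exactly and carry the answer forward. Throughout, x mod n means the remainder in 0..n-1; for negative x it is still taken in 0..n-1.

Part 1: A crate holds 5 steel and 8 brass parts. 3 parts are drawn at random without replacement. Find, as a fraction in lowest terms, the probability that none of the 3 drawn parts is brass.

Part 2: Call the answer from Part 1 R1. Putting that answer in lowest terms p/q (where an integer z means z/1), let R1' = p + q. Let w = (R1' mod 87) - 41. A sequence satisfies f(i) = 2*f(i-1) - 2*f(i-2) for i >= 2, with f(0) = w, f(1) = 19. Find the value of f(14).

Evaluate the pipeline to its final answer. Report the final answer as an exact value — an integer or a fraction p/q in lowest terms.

Part 1: total draws C(13,3) = 286; favorable C(5,3) = 10; P = 5/143; answer 5/143
Part 2: R1 = 5/143; threaded value p + q = 148; w = 20; f(2) = 2*(19) - 2*(20) = -2; iterating: f(2)=-2, f(3)=-42, f(4)=-80, f(5)=-76, f(6)=8, f(7)=168, f(8)=320, f(9)=304, f(10)=-32, f(11)=-672, f(12)=-1280, f(13)=-1216, f(14)=128; answer 128

128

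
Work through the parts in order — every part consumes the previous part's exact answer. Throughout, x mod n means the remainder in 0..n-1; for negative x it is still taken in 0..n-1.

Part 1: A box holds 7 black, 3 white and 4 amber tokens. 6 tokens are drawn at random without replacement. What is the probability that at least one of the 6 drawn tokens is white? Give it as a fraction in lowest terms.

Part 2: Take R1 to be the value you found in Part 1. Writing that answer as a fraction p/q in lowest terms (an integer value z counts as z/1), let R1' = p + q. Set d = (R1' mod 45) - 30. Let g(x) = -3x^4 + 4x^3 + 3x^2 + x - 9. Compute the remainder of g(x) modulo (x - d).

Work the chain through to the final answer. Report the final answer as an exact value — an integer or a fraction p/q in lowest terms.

Part 1: total draws C(14,6) = 3003; complement C(11,6) = 462; favorable 3003 - 462 = 2541; P = 11/13; answer 11/13
Part 2: R1 = 11/13; threaded value p + q = 24; d = -6; remainder = value at the root: -3*(-6)^4 + 4*(-6)^3 + 3*(-6)^2 + 1*(-6)^1 - 9 = (-3888) + (-864) + (108) + (-6) + (-9) = -4659; answer -4659

-4659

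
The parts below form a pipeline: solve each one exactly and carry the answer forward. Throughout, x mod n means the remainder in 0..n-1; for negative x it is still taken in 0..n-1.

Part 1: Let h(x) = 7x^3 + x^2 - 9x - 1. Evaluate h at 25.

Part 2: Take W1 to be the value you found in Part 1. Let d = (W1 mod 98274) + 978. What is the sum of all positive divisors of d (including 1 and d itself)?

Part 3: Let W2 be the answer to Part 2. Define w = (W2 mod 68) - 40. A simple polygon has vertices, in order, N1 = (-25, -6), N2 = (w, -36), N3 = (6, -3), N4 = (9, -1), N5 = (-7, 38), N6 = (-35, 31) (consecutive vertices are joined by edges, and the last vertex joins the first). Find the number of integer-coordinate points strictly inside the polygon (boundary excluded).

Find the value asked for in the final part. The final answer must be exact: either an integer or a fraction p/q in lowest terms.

1743

Part 1: 7*(25)^3 + 1*(25)^2 - 9*(25)^1 - 1 = (109375) + (625) + (-225) + (-1) = 109774; answer 109774
Part 2: W1 = 109774; d = 12478; 12478 = 2 * 17 * 367; sigma = (1 + 2) * (1 + 17) * (1 + 367) = 3 * 18 * 368 = 19872; answer 19872
Part 3: W2 = 19872; w = -24; cross terms: (-25*-36 - -24*-6)=756, (-24*-3 - 6*-36)=288, (6*-1 - 9*-3)=21, (9*38 - -7*-1)=335, (-7*31 - -35*38)=1113, (-35*-6 - -25*31)=985; twice the area = |3498| = 3498; area = 1749; boundary points = 1 + 3 + 1 + 1 + 7 + 1 = 14; strictly interior points = area - boundary/2 + 1 = 1743; answer 1743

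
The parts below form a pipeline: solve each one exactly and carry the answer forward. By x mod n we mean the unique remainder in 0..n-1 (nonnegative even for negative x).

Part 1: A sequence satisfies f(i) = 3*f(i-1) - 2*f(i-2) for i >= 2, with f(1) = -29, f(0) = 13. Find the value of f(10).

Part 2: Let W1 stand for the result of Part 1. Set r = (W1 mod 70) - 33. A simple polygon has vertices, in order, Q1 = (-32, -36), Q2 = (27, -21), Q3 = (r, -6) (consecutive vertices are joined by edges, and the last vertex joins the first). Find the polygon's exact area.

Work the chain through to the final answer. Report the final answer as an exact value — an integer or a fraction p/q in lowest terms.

690

Part 1: f(2) = 3*(-29) - 2*(13) = -113; iterating: f(2)=-113, f(3)=-281, f(4)=-617, f(5)=-1289, f(6)=-2633, f(7)=-5321, f(8)=-10697, f(9)=-21449, f(10)=-42953; answer -42953
Part 2: W1 = -42953; r = -6; cross terms: (-32*-21 - 27*-36)=1644, (27*-6 - -6*-21)=-288, (-6*-36 - -32*-6)=24; twice the area = |1380| = 1380; area = 690; answer 690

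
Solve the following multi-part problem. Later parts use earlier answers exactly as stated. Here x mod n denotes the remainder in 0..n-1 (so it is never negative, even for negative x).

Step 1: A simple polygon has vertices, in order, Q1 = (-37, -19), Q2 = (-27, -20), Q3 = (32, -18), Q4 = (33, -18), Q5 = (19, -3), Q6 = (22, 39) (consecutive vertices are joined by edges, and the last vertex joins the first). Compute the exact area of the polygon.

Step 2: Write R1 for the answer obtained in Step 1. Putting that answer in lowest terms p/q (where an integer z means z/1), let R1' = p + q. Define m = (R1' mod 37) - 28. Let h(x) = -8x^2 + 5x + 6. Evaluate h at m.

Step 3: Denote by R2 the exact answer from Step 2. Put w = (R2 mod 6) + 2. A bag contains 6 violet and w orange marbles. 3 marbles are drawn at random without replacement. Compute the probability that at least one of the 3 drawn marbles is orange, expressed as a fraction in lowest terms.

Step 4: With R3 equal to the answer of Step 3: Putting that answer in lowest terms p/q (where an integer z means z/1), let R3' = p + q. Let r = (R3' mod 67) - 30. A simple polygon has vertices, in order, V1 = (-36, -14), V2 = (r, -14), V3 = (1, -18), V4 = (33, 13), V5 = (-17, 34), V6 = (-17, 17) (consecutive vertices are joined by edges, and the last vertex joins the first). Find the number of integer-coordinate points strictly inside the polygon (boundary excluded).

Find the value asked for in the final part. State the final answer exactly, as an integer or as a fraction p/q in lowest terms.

1792

Step 1: cross terms: (-37*-20 - -27*-19)=227, (-27*-18 - 32*-20)=1126, (32*-18 - 33*-18)=18, (33*-3 - 19*-18)=243, (19*39 - 22*-3)=807, (22*-19 - -37*39)=1025; twice the area = |3446| = 3446; area = 1723; answer 1723
Step 2: R1 = 1723; threaded value p + q = 1724; m = -6; -8*(-6)^2 + 5*(-6)^1 + 6 = (-288) + (-30) + (6) = -312; answer -312
Step 3: R2 = -312; w = 2; total draws C(8,3) = 56; complement C(6,3) = 20; favorable 56 - 20 = 36; P = 9/14; answer 9/14
Step 4: R3 = 9/14; threaded value p + q = 23; r = -7; cross terms: (-36*-14 - -7*-14)=406, (-7*-18 - 1*-14)=140, (1*13 - 33*-18)=607, (33*34 - -17*13)=1343, (-17*17 - -17*34)=289, (-17*-14 - -36*17)=850; twice the area = |3635| = 3635; area = 3635/2; boundary points = 29 + 4 + 1 + 1 + 17 + 1 = 53; strictly interior points = area - boundary/2 + 1 = 1792; answer 1792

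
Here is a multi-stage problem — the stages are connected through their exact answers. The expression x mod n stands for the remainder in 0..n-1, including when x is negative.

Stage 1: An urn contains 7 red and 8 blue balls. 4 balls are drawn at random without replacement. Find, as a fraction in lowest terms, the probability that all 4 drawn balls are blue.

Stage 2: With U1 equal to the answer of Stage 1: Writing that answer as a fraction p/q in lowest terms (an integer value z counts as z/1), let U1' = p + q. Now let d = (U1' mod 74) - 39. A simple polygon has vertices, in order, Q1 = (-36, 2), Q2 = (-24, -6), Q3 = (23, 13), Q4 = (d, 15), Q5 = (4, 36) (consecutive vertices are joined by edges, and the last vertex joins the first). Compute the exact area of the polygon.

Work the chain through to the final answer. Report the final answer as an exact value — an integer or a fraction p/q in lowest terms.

1725/2

Stage 1: total draws C(15,4) = 1365; favorable C(8,4) = 70; P = 2/39; answer 2/39
Stage 2: U1 = 2/39; threaded value p + q = 41; d = 2; cross terms: (-36*-6 - -24*2)=264, (-24*13 - 23*-6)=-174, (23*15 - 2*13)=319, (2*36 - 4*15)=12, (4*2 - -36*36)=1304; twice the area = |1725| = 1725; area = 1725/2; answer 1725/2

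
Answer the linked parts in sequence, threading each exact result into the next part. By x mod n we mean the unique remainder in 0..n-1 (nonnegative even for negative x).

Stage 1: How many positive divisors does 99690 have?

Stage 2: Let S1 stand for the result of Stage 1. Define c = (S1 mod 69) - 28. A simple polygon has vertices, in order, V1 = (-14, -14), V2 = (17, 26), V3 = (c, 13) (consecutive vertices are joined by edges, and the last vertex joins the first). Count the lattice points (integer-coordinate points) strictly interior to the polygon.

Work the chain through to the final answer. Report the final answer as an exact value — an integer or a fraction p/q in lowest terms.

Stage 1: 99690 = 2 * 3 * 5 * 3323; number of divisors = (1+1) * (1+1) * (1+1) * (1+1) = 16; answer 16
Stage 2: S1 = 16; c = -12; cross terms: (-14*26 - 17*-14)=-126, (17*13 - -12*26)=533, (-12*-14 - -14*13)=350; twice the area = |757| = 757; area = 757/2; boundary points = 1 + 1 + 1 = 3; strictly interior points = area - boundary/2 + 1 = 378; answer 378

378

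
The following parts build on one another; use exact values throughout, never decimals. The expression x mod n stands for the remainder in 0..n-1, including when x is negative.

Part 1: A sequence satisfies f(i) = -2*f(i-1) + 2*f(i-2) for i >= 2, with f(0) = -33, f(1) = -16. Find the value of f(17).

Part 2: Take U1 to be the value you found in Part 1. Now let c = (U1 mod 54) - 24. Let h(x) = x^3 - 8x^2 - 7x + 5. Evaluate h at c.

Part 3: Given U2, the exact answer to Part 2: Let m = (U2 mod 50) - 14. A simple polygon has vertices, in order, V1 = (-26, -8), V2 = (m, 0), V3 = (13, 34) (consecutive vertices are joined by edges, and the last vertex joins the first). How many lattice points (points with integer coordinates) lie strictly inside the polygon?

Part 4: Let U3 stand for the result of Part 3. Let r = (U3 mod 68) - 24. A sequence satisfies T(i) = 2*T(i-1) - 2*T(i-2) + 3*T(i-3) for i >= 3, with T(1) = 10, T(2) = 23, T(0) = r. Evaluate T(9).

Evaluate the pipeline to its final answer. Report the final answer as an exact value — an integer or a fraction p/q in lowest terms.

571

Part 1: f(2) = -2*(-16) + 2*(-33) = -34; iterating: f(2)=-34, f(3)=36, f(4)=-140, f(5)=352, f(6)=-984, f(7)=2672, f(8)=-7312, f(9)=19968, f(10)=-54560, f(11)=149056, f(12)=-407232, f(13)=1112576, f(14)=-3039616, f(15)=8304384, f(16)=-22688000, f(17)=61984768; answer 61984768
Part 2: U1 = 61984768; c = -20; 1*(-20)^3 - 8*(-20)^2 - 7*(-20)^1 + 5 = (-8000) + (-3200) + (140) + (5) = -11055; answer -11055
Part 3: U2 = -11055; m = 31; cross terms: (-26*0 - 31*-8)=248, (31*34 - 13*0)=1054, (13*-8 - -26*34)=780; twice the area = |2082| = 2082; area = 1041; boundary points = 1 + 2 + 3 = 6; strictly interior points = area - boundary/2 + 1 = 1039; answer 1039
Part 4: U3 = 1039; r = -5; T(3) = 2*(23) - 2*(10) + 3*(-5) = 11; iterating: T(3)=11, T(4)=6, T(5)=59, T(6)=139, T(7)=178, T(8)=255, T(9)=571; answer 571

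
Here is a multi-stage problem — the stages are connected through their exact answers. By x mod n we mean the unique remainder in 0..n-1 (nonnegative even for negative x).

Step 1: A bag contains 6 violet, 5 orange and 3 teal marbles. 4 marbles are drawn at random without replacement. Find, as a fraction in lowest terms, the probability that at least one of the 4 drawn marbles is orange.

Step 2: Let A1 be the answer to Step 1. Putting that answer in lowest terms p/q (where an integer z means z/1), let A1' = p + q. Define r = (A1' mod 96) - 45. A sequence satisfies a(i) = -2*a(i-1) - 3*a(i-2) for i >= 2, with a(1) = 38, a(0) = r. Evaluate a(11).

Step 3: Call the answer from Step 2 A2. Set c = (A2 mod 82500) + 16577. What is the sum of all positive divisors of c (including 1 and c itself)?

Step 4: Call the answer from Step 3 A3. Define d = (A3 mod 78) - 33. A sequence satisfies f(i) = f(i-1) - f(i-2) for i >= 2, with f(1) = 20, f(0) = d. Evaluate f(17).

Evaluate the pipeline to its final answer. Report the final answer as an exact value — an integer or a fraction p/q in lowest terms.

Step 1: total draws C(14,4) = 1001; complement C(9,4) = 126; favorable 1001 - 126 = 875; P = 125/143; answer 125/143
Step 2: A1 = 125/143; threaded value p + q = 268; r = 31; a(2) = -2*(38) - 3*(31) = -169; iterating: a(2)=-169, a(3)=224, a(4)=59, a(5)=-790, a(6)=1403, a(7)=-436, a(8)=-3337, a(9)=7982, a(10)=-5953, a(11)=-12040; answer -12040
Step 3: A2 = -12040; c = 87037; 87037 is prime, so its only divisors are 1 and 87037; sigma = 1 + 87037 = 87038; answer 87038
Step 4: A3 = 87038; d = 35; f(2) = 1*(20) - 1*(35) = -15; iterating: f(2)=-15, f(3)=-35, f(4)=-20, f(5)=15, f(6)=35, f(7)=20, f(8)=-15, f(9)=-35, f(10)=-20, f(11)=15, f(12)=35, f(13)=20, f(14)=-15, f(15)=-35, f(16)=-20, f(17)=15; answer 15

15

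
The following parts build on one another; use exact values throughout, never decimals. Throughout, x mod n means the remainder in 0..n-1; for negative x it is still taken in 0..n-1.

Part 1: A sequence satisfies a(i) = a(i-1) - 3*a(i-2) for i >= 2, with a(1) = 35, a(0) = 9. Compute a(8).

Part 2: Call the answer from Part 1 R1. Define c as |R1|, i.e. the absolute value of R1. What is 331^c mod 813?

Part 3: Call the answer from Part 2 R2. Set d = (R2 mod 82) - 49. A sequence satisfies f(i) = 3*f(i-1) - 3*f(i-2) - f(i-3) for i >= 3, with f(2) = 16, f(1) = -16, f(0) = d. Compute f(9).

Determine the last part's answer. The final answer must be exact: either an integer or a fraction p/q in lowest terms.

Part 1: a(2) = 1*(35) - 3*(9) = 8; iterating: a(2)=8, a(3)=-97, a(4)=-121, a(5)=170, a(6)=533, a(7)=23, a(8)=-1576; answer -1576
Part 2: R1 = -1576; c = 1576; squarings mod 813: 331^1=331, 331^2=619, 331^4=238, 331^8=547, 331^16=25, 331^32=625, 331^64=385, 331^128=259, 331^256=415, 331^512=682, 331^1024=88; 331^1576 = 331^8 * 331^32 * 331^512 * 331^1024 = 385 (mod 813); answer 385
Part 3: R2 = 385; d = 8; f(3) = 3*(16) - 3*(-16) - 1*(8) = 88; iterating: f(3)=88, f(4)=232, f(5)=416, f(6)=464, f(7)=-88, f(8)=-2072, f(9)=-6416; answer -6416

-6416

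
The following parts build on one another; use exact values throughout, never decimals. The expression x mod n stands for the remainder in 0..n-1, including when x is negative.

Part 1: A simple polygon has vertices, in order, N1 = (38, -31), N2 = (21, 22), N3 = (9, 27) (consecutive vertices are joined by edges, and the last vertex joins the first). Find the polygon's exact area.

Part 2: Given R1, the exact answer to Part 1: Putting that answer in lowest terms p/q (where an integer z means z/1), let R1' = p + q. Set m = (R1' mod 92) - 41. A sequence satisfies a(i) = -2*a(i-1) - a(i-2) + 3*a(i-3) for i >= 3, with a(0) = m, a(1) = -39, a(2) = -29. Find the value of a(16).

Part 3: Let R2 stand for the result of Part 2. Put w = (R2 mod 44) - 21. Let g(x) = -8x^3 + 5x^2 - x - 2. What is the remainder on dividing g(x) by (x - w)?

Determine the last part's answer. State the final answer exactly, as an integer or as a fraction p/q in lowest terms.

8508

Part 1: cross terms: (38*22 - 21*-31)=1487, (21*27 - 9*22)=369, (9*-31 - 38*27)=-1305; twice the area = |551| = 551; area = 551/2; answer 551/2
Part 2: R1 = 551/2; threaded value p + q = 553; m = -40; a(3) = -2*(-29) - 1*(-39) + 3*(-40) = -23; iterating: a(3)=-23, a(4)=-42, a(5)=20, a(6)=-67, a(7)=-12, a(8)=151, a(9)=-491, a(10)=795, a(11)=-646, a(12)=-976, a(13)=4983, a(14)=-10928, a(15)=13945, a(16)=-2013; answer -2013
Part 3: R2 = -2013; w = -10; remainder = value at the root: -8*(-10)^3 + 5*(-10)^2 - 1*(-10)^1 - 2 = (8000) + (500) + (10) + (-2) = 8508; answer 8508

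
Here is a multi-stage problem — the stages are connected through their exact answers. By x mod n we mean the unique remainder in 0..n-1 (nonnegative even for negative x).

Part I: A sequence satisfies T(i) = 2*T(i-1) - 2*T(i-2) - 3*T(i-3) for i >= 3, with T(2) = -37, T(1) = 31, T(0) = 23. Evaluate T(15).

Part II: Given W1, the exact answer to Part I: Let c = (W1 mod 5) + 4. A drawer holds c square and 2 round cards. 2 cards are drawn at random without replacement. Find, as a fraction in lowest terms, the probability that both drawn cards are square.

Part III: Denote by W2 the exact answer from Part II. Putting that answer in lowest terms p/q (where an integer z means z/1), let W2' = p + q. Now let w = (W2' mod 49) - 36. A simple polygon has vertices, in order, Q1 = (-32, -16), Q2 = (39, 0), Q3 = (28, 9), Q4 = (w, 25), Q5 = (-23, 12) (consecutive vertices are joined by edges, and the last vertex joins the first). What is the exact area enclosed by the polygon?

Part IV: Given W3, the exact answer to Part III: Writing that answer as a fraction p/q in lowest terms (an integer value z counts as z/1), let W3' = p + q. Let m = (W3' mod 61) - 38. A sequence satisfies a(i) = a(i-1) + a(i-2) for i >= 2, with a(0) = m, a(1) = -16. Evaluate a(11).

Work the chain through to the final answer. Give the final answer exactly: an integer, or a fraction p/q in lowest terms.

Part I: T(3) = 2*(-37) - 2*(31) - 3*(23) = -205; iterating: T(3)=-205, T(4)=-429, T(5)=-337, T(6)=799, T(7)=3559, T(8)=6531, T(9)=3547, T(10)=-16645, T(11)=-59977, T(12)=-97305, T(13)=-24721, T(14)=325099, T(15)=991555; answer 991555
Part II: W1 = 991555; c = 4; total draws C(6,2) = 15; favorable C(4,2) = 6; P = 2/5; answer 2/5
Part III: W2 = 2/5; threaded value p + q = 7; w = -29; cross terms: (-32*0 - 39*-16)=624, (39*9 - 28*0)=351, (28*25 - -29*9)=961, (-29*12 - -23*25)=227, (-23*-16 - -32*12)=752; twice the area = |2915| = 2915; area = 2915/2; answer 2915/2
Part IV: W3 = 2915/2; threaded value p + q = 2917; m = 12; a(2) = 1*(-16) + 1*(12) = -4; iterating: a(2)=-4, a(3)=-20, a(4)=-24, a(5)=-44, a(6)=-68, a(7)=-112, a(8)=-180, a(9)=-292, a(10)=-472, a(11)=-764; answer -764

-764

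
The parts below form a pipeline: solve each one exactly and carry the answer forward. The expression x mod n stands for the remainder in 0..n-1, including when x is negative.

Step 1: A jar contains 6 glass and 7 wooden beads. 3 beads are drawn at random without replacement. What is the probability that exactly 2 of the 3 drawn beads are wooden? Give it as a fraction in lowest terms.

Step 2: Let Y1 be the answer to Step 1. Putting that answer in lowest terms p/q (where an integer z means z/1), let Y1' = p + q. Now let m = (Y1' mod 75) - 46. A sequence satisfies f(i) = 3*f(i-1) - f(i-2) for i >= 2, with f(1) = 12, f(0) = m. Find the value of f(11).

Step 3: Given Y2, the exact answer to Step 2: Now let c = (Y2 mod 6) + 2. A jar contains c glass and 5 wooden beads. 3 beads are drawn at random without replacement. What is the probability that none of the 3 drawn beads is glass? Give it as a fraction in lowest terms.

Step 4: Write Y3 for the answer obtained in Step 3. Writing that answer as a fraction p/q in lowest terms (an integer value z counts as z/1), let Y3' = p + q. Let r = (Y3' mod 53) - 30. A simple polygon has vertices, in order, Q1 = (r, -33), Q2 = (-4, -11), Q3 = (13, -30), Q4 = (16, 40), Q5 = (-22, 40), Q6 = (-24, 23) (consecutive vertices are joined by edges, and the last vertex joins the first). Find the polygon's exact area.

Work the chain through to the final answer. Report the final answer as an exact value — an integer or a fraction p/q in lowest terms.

Step 1: total draws C(13,3) = 286; favorable C(7,2)*C(6,1) = 126; P = 63/143; answer 63/143
Step 2: Y1 = 63/143; threaded value p + q = 206; m = 10; f(2) = 3*(12) - 1*(10) = 26; iterating: f(2)=26, f(3)=66, f(4)=172, f(5)=450, f(6)=1178, f(7)=3084, f(8)=8074, f(9)=21138, f(10)=55340, f(11)=144882; answer 144882
Step 3: Y2 = 144882; c = 2; total draws C(7,3) = 35; favorable C(5,3) = 10; P = 2/7; answer 2/7
Step 4: Y3 = 2/7; threaded value p + q = 9; r = -21; cross terms: (-21*-11 - -4*-33)=99, (-4*-30 - 13*-11)=263, (13*40 - 16*-30)=1000, (16*40 - -22*40)=1520, (-22*23 - -24*40)=454, (-24*-33 - -21*23)=1275; twice the area = |4611| = 4611; area = 4611/2; answer 4611/2

4611/2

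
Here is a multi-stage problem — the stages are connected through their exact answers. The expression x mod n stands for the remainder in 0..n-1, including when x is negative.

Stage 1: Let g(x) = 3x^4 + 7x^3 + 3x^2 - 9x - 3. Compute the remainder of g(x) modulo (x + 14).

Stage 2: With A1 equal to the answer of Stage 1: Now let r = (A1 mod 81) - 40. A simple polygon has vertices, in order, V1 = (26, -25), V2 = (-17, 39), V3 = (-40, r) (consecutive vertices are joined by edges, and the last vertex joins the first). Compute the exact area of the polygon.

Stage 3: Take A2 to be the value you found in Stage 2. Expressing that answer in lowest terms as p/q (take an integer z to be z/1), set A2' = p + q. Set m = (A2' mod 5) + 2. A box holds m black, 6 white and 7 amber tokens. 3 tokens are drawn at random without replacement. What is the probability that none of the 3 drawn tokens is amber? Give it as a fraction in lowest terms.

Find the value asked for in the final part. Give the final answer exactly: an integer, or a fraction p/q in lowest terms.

8/65

Stage 1: remainder = value at the root: 3*(-14)^4 + 7*(-14)^3 + 3*(-14)^2 - 9*(-14)^1 - 3 = (115248) + (-19208) + (588) + (126) + (-3) = 96751; answer 96751
Stage 2: A1 = 96751; r = -3; cross terms: (26*39 - -17*-25)=589, (-17*-3 - -40*39)=1611, (-40*-25 - 26*-3)=1078; twice the area = |3278| = 3278; area = 1639; answer 1639
Stage 3: A2 = 1639; threaded value p + q = 1640; m = 2; total draws C(15,3) = 455; favorable C(8,3) = 56; P = 8/65; answer 8/65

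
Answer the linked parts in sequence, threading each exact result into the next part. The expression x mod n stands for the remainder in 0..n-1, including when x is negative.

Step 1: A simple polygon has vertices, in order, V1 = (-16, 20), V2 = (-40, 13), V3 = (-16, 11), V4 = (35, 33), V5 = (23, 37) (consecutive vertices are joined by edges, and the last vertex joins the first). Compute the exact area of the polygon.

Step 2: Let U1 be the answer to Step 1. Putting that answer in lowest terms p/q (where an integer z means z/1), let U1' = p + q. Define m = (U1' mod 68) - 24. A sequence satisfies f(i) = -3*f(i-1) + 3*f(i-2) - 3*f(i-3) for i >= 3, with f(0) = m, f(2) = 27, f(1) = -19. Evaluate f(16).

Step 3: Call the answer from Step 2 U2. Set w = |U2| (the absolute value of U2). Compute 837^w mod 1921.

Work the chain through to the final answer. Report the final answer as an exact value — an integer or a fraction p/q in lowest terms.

548

Step 1: cross terms: (-16*13 - -40*20)=592, (-40*11 - -16*13)=-232, (-16*33 - 35*11)=-913, (35*37 - 23*33)=536, (23*20 - -16*37)=1052; twice the area = |1035| = 1035; area = 1035/2; answer 1035/2
Step 2: U1 = 1035/2; threaded value p + q = 1037; m = -7; f(3) = -3*(27) + 3*(-19) - 3*(-7) = -117; iterating: f(3)=-117, f(4)=489, f(5)=-1899, f(6)=7515, f(7)=-29709, f(8)=117369, f(9)=-463779, f(10)=1832571, f(11)=-7241157, f(12)=28612521, f(13)=-113058747, f(14)=446737275, f(15)=-1765225629, f(16)=6975064953; answer 6975064953
Step 3: U2 = 6975064953; w = 6975064953; squarings mod 1921: 837^1=837, 837^2=1325, 837^4=1752, 837^8=1667, 837^16=1123, 837^32=953, 837^64=1497, 837^128=1123, 837^256=953, 837^512=1497, 837^1024=1123, 837^2048=953, 837^4096=1497, 837^8192=1123, 837^16384=953, 837^32768=1497, 837^65536=1123, 837^131072=953, 837^262144=1497, 837^524288=1123, 837^1048576=953, 837^2097152=1497, 837^4194304=1123, 837^8388608=953, 837^16777216=1497, 837^33554432=1123, 837^67108864=953, 837^134217728=1497, 837^268435456=1123, 837^536870912=953, 837^1073741824=1497, 837^2147483648=1123, 837^4294967296=953; 837^6975064953 = 837^1 * 837^8 * 837^16 * 837^32 * 837^64 * 837^256 * 837^512 * 837^2048 * 837^65536 * 837^131072 * 837^262144 * 837^524288 * 837^1048576 * 837^2097152 * 837^8388608 * 837^16777216 * 837^33554432 * 837^67108864 * 837^134217728 * 837^268435456 * 837^2147483648 * 837^4294967296 = 548 (mod 1921); answer 548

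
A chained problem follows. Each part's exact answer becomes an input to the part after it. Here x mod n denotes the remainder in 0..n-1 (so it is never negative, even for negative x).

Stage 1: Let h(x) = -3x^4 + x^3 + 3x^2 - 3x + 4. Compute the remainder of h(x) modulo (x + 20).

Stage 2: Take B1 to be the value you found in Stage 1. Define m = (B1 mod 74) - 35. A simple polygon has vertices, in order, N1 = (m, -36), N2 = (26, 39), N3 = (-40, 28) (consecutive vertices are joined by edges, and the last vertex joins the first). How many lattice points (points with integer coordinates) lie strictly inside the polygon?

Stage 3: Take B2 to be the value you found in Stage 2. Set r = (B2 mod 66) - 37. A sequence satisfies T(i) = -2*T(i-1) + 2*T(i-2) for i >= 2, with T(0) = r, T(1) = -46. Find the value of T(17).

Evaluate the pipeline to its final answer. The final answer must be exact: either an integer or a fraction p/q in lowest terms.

-199339520

Stage 1: remainder = value at the root: -3*(-20)^4 + 1*(-20)^3 + 3*(-20)^2 - 3*(-20)^1 + 4 = (-480000) + (-8000) + (1200) + (60) + (4) = -486736; answer -486736
Stage 2: B1 = -486736; m = 1; cross terms: (1*39 - 26*-36)=975, (26*28 - -40*39)=2288, (-40*-36 - 1*28)=1412; twice the area = |4675| = 4675; area = 4675/2; boundary points = 25 + 11 + 1 = 37; strictly interior points = area - boundary/2 + 1 = 2320; answer 2320
Stage 3: B2 = 2320; r = -27; T(2) = -2*(-46) + 2*(-27) = 38; iterating: T(2)=38, T(3)=-168, T(4)=412, T(5)=-1160, T(6)=3144, T(7)=-8608, T(8)=23504, T(9)=-64224, T(10)=175456, T(11)=-479360, T(12)=1309632, T(13)=-3577984, T(14)=9775232, T(15)=-26706432, T(16)=72963328, T(17)=-199339520; answer -199339520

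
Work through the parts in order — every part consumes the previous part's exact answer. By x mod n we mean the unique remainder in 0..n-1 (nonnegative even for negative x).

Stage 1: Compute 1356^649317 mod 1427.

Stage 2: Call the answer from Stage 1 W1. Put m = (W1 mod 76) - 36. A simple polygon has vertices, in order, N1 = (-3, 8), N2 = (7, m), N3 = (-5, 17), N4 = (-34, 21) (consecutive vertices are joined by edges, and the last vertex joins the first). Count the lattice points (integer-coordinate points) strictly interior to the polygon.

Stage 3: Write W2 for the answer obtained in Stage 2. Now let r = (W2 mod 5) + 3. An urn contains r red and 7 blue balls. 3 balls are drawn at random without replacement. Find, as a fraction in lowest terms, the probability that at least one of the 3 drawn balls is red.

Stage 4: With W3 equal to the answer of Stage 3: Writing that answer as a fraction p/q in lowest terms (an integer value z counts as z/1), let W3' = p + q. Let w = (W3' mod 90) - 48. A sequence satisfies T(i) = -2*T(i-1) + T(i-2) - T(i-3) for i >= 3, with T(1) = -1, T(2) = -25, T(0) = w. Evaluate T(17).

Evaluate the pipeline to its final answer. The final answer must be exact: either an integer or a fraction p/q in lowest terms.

11089644

Stage 1: squarings mod 1427: 1356^1=1356, 1356^2=760, 1356^4=1092, 1356^8=919, 1356^16=1204, 1356^32=1211, 1356^64=992, 1356^128=861, 1356^256=708, 1356^512=387, 1356^1024=1361, 1356^2048=75, 1356^4096=1344, 1356^8192=1181, 1356^16384=582, 1356^32768=525, 1356^65536=214, 1356^131072=132, 1356^262144=300, 1356^524288=99; 1356^649317 = 1356^1 * 1356^4 * 1356^32 * 1356^64 * 1356^2048 * 1356^8192 * 1356^16384 * 1356^32768 * 1356^65536 * 1356^524288 = 426 (mod 1427); answer 426
Stage 2: W1 = 426; m = 10; cross terms: (-3*10 - 7*8)=-86, (7*17 - -5*10)=169, (-5*21 - -34*17)=473, (-34*8 - -3*21)=-209; twice the area = |347| = 347; area = 347/2; boundary points = 2 + 1 + 1 + 1 = 5; strictly interior points = area - boundary/2 + 1 = 172; answer 172
Stage 3: W2 = 172; r = 5; total draws C(12,3) = 220; complement C(7,3) = 35; favorable 220 - 35 = 185; P = 37/44; answer 37/44
Stage 4: W3 = 37/44; threaded value p + q = 81; w = 33; T(3) = -2*(-25) + 1*(-1) - 1*(33) = 16; iterating: T(3)=16, T(4)=-56, T(5)=153, T(6)=-378, T(7)=965, T(8)=-2461, T(9)=6265, T(10)=-15956, T(11)=40638, T(12)=-103497, T(13)=263588, T(14)=-671311, T(15)=1709707, T(16)=-4354313, T(17)=11089644; answer 11089644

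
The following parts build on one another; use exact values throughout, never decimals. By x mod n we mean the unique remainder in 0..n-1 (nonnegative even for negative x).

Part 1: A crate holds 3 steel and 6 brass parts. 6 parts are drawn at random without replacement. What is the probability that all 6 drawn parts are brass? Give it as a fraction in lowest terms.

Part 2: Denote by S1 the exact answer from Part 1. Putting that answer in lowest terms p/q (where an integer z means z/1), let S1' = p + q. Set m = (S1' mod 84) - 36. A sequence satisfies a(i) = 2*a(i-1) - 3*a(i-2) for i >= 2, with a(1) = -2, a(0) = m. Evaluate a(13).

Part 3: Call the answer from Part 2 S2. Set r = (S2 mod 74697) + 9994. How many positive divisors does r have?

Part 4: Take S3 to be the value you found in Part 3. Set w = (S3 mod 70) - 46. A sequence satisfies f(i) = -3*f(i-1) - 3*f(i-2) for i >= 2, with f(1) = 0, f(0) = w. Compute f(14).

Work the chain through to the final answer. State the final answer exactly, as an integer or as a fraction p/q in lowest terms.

96228

Part 1: total draws C(9,6) = 84; favorable C(6,6) = 1; P = 1/84; answer 1/84
Part 2: S1 = 1/84; threaded value p + q = 85; m = -35; a(2) = 2*(-2) - 3*(-35) = 101; iterating: a(2)=101, a(3)=208, a(4)=113, a(5)=-398, a(6)=-1135, a(7)=-1076, a(8)=1253, a(9)=5734, a(10)=7709, a(11)=-1784, a(12)=-26695, a(13)=-48038; answer -48038
Part 3: S2 = -48038; r = 36653; 36653 is prime, so its only divisors are 1 and 36653; count = 2; answer 2
Part 4: S3 = 2; w = -44; f(2) = -3*(0) - 3*(-44) = 132; iterating: f(2)=132, f(3)=-396, f(4)=792, f(5)=-1188, f(6)=1188, f(7)=0, f(8)=-3564, f(9)=10692, f(10)=-21384, f(11)=32076, f(12)=-32076, f(13)=0, f(14)=96228; answer 96228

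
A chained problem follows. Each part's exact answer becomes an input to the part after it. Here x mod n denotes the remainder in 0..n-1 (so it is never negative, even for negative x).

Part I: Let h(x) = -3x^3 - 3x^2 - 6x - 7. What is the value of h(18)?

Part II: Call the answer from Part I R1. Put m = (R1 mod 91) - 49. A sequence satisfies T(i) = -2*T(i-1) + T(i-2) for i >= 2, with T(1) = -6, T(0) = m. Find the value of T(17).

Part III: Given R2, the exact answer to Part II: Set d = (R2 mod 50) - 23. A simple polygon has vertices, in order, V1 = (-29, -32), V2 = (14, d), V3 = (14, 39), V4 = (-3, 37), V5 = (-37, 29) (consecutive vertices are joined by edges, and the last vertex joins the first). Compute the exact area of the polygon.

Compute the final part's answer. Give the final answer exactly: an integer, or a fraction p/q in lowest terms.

Part I: -3*(18)^3 - 3*(18)^2 - 6*(18)^1 - 7 = (-17496) + (-972) + (-108) + (-7) = -18583; answer -18583
Part II: R1 = -18583; m = 23; T(2) = -2*(-6) + 1*(23) = 35; iterating: T(2)=35, T(3)=-76, T(4)=187, T(5)=-450, T(6)=1087, T(7)=-2624, T(8)=6335, T(9)=-15294, T(10)=36923, T(11)=-89140, T(12)=215203, T(13)=-519546, T(14)=1254295, T(15)=-3028136, T(16)=7310567, T(17)=-17649270; answer -17649270
Part III: R2 = -17649270; d = 7; cross terms: (-29*7 - 14*-32)=245, (14*39 - 14*7)=448, (14*37 - -3*39)=635, (-3*29 - -37*37)=1282, (-37*-32 - -29*29)=2025; twice the area = |4635| = 4635; area = 4635/2; answer 4635/2

4635/2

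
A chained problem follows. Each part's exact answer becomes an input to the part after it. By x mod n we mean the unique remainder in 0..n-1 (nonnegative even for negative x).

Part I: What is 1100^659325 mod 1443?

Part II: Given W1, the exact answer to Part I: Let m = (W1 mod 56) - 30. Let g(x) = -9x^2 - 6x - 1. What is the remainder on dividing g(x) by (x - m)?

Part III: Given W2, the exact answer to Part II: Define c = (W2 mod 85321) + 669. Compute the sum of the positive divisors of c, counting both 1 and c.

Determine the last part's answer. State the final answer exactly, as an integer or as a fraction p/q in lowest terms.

133440

Part I: squarings mod 1443: 1100^1=1100, 1100^2=766, 1100^4=898, 1100^8=1210, 1100^16=898, 1100^32=1210, 1100^64=898, 1100^128=1210, 1100^256=898, 1100^512=1210, 1100^1024=898, 1100^2048=1210, 1100^4096=898, 1100^8192=1210, 1100^16384=898, 1100^32768=1210, 1100^65536=898, 1100^131072=1210, 1100^262144=898, 1100^524288=1210; 1100^659325 = 1100^1 * 1100^4 * 1100^8 * 1100^16 * 1100^32 * 1100^64 * 1100^256 * 1100^512 * 1100^1024 * 1100^2048 * 1100^131072 * 1100^524288 = 554 (mod 1443); answer 554
Part II: W1 = 554; m = 20; remainder = value at the root: -9*(20)^2 - 6*(20)^1 - 1 = (-3600) + (-120) + (-1) = -3721; answer -3721
Part III: W2 = -3721; c = 82269; 82269 = 3^3 * 11 * 277; sigma = (1 + 3 + 9 + 27) * (1 + 11) * (1 + 277) = 40 * 12 * 278 = 133440; answer 133440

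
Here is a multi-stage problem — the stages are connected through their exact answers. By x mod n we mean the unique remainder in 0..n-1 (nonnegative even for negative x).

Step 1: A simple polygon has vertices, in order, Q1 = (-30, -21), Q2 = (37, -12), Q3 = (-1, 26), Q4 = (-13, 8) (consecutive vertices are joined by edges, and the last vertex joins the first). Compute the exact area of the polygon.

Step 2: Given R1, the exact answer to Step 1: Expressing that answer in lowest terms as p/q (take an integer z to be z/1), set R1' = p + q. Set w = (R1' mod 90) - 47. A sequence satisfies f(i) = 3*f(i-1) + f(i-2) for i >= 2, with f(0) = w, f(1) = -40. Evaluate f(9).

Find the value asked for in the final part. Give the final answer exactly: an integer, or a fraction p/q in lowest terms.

Step 1: cross terms: (-30*-12 - 37*-21)=1137, (37*26 - -1*-12)=950, (-1*8 - -13*26)=330, (-13*-21 - -30*8)=513; twice the area = |2930| = 2930; area = 1465; answer 1465
Step 2: R1 = 1465; threaded value p + q = 1466; w = -21; f(2) = 3*(-40) + 1*(-21) = -141; iterating: f(2)=-141, f(3)=-463, f(4)=-1530, f(5)=-5053, f(6)=-16689, f(7)=-55120, f(8)=-182049, f(9)=-601267; answer -601267

-601267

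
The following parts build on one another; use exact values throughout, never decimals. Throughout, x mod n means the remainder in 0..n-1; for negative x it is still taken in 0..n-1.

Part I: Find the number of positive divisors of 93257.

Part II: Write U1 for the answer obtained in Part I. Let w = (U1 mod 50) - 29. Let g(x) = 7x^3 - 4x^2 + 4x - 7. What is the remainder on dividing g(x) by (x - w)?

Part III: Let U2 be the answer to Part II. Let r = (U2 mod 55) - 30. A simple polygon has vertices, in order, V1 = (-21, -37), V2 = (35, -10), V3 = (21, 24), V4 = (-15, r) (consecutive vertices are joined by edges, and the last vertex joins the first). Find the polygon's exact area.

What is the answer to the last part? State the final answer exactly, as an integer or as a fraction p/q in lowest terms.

Part I: 93257 is prime, so its only divisors are 1 and 93257; count = 2; answer 2
Part II: U1 = 2; w = -27; remainder = value at the root: 7*(-27)^3 - 4*(-27)^2 + 4*(-27)^1 - 7 = (-137781) + (-2916) + (-108) + (-7) = -140812; answer -140812
Part III: U2 = -140812; r = 13; cross terms: (-21*-10 - 35*-37)=1505, (35*24 - 21*-10)=1050, (21*13 - -15*24)=633, (-15*-37 - -21*13)=828; twice the area = |4016| = 4016; area = 2008; answer 2008

2008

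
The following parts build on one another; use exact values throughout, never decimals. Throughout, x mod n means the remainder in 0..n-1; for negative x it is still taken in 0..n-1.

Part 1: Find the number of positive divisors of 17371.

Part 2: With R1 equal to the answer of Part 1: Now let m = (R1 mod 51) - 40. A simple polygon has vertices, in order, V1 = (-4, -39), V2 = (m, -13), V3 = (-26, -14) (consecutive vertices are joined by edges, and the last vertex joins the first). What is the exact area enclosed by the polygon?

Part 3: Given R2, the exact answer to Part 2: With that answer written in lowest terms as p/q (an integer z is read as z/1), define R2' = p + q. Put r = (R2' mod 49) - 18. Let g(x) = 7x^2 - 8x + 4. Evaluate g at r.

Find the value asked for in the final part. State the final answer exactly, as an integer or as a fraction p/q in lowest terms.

Part 1: 17371 = 29 * 599; number of divisors = (1+1) * (1+1) = 4; answer 4
Part 2: R1 = 4; m = -36; cross terms: (-4*-13 - -36*-39)=-1352, (-36*-14 - -26*-13)=166, (-26*-39 - -4*-14)=958; twice the area = |-228| = 228; area = 114; answer 114
Part 3: R2 = 114; threaded value p + q = 115; r = -1; 7*(-1)^2 - 8*(-1)^1 + 4 = (7) + (8) + (4) = 19; answer 19

19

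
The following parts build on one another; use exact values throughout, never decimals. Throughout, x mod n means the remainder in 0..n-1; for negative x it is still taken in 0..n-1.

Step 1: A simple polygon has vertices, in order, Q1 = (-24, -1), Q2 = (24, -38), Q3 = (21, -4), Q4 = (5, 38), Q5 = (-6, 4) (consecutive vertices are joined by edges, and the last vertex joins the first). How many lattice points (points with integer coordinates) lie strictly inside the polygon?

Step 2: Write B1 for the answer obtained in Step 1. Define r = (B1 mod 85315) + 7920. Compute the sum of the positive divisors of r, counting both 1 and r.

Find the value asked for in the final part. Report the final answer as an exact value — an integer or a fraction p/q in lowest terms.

Step 1: cross terms: (-24*-38 - 24*-1)=936, (24*-4 - 21*-38)=702, (21*38 - 5*-4)=818, (5*4 - -6*38)=248, (-6*-1 - -24*4)=102; twice the area = |2806| = 2806; area = 1403; boundary points = 1 + 1 + 2 + 1 + 1 = 6; strictly interior points = area - boundary/2 + 1 = 1401; answer 1401
Step 2: B1 = 1401; r = 9321; 9321 = 3 * 13 * 239; sigma = (1 + 3) * (1 + 13) * (1 + 239) = 4 * 14 * 240 = 13440; answer 13440

13440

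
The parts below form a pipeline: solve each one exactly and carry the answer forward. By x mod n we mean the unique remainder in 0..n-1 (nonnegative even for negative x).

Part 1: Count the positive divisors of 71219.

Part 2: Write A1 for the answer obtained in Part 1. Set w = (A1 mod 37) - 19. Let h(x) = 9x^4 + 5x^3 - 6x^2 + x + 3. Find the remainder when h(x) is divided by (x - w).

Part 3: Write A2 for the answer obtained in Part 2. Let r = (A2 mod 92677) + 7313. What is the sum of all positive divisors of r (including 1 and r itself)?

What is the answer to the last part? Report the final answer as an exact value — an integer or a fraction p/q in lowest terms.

75268

Part 1: 71219 = 229 * 311; number of divisors = (1+1) * (1+1) = 4; answer 4
Part 2: A1 = 4; w = -15; remainder = value at the root: 9*(-15)^4 + 5*(-15)^3 - 6*(-15)^2 + 1*(-15)^1 + 3 = (455625) + (-16875) + (-1350) + (-15) + (3) = 437388; answer 437388
Part 3: A2 = 437388; r = 73993; 73993 = 61 * 1213; sigma = (1 + 61) * (1 + 1213) = 62 * 1214 = 75268; answer 75268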